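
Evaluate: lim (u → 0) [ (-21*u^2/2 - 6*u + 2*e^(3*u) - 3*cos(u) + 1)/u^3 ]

9

Substitution gives 0/0; apply L'Hôpital's rule 3 times.
After differentiating numerator and denominator 3 times the quotient is (54*e^(3*u) - 3*sin(u))/(6); at u = 0 this is 9.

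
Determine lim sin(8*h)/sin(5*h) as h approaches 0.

8/5

Substitution gives 0/0.
Divide numerator and denominator by h: sin(8h)/h → 8 and sin(5h)/h → 5, so the limit is 1·8/5 = 8/5.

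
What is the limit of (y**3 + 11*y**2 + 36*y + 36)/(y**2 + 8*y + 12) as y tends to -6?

At y = -6 both the top and bottom vanish — a removable singularity. Factoring out (y + 6) from each leaves (y^2 + 5*y + 6)/(y + 2), which at y = -6 equals -3.

-3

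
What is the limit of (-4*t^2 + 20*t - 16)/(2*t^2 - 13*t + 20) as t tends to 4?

At t = 4 both the top and bottom vanish — a removable singularity. Factoring out (t - 4) from each leaves (4 - 4*t)/(2*t - 5), which at t = 4 equals -4.

-4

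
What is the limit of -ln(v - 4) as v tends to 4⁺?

As v → 4⁺, v - 4 → 0⁺ and ln(v - 4) → −∞.
Multiplying by -1 gives ∞.

∞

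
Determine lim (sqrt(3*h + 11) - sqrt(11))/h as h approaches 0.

3*√(11)/22

A 0/0 form; rationalise with √(11 + 3h) + √11. This collapses the numerator to 3h, leaving 3/(√(11 + 3h) + √11) → 3/(2√11) = 3*√(11)/22.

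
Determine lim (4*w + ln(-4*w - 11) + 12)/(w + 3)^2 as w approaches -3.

-8

Direct substitution gives 0/0.
Apply L'Hôpital: lim (4 - 4/(-4*w - 11))/(2*w + 6), still 0/0.
After 2 applications of L'Hôpital's rule the quotient is (-16/(-4*w - 11)^2)/(2); substituting w = -3 gives -8.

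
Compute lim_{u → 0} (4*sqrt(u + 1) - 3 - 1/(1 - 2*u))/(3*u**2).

Substitution gives 0/0 (the numerator vanishes to order 2).
Expand each term to order u^2: the coefficient of u^2 in −1/(1 - 2u) is -4 and in 4·√(1 + u) is -1/2.
Lower-order terms cancel with the polynomial part, so the numerator is (-9/2)·u^2 + o(u^2), and the limit is (-9/2)/(3) = -3/2.

-3/2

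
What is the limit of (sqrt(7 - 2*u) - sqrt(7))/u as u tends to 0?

Substitution gives 0/0. Multiply numerator and denominator by the conjugate √(7 - 2u) + √7.
The numerator becomes (7 - 2u) − 7 = -2u, so the expression simplifies to -2/(√(7 - 2u) + √7).
Letting u → 0 gives -2/(2√7) = -√(7)/7.

-√(7)/7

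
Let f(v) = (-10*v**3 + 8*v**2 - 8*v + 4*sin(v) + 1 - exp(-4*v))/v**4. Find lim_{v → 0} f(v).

Substitution gives 0/0 (the numerator vanishes to order 4).
Expand each term to order v^4: the coefficient of v^4 in 4·sin(v) is 0 and in −e^(-4v) is -32/3.
Lower-order terms cancel with the polynomial part, so the numerator is (-32/3)·v^4 + o(v^4), and the limit is (-32/3)/(1) = -32/3.

-32/3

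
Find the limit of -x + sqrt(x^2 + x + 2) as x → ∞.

This has the form ∞ − ∞. Multiply and divide by the conjugate √(x^2 + x + 2) + x.
That gives (x + 2) / (√(x^2 + x + 2) + x).
Divide numerator and denominator by x: the limit is 1/(2·1) = 1/2.

1/2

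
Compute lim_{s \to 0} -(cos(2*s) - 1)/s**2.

Direct substitution gives 0/0.
Apply L'Hôpital: lim (-2*sin(2*s))/(-2*s), still 0/0.
After 2 applications of L'Hôpital's rule the quotient is (-4*cos(2*s))/(-2); substituting s = 0 gives 2.

2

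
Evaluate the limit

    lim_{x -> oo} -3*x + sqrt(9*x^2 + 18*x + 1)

This has the form ∞ − ∞. Multiply and divide by the conjugate √(9*x^2 + 18*x + 1) + 3x.
That gives (18x + 1) / (√(9*x^2 + 18*x + 1) + 3x).
Divide numerator and denominator by x: the limit is 18/(2·3) = 3.

3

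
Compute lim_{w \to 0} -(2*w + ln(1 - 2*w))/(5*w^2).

2/5

Direct substitution gives 0/0.
Apply L'Hôpital: lim (2 - 2/(1 - 2*w))/(-10*w), still 0/0.
After 2 applications of L'Hôpital's rule the quotient is (-4/(1 - 2*w)^2)/(-10); substituting w = 0 gives 2/5.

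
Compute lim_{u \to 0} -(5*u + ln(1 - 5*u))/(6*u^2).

25/12

Direct substitution gives 0/0.
Apply L'Hôpital: lim (5 - 5/(1 - 5*u))/(-12*u), still 0/0.
After 2 applications of L'Hôpital's rule the quotient is (-25/(1 - 5*u)^2)/(-12); substituting u = 0 gives 25/12.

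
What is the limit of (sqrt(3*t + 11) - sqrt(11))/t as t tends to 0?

Substitution gives 0/0. Multiply numerator and denominator by the conjugate √(11 + 3t) + √11.
The numerator becomes (11 + 3t) − 11 = 3t, so the expression simplifies to 3/(√(11 + 3t) + √11).
Letting t → 0 gives 3/(2√11) = 3*√(11)/22.

3*√(11)/22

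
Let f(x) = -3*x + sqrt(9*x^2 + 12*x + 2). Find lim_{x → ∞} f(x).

2

An ∞ − ∞ form. Rationalising with the conjugate, the difference becomes (12x + 2) / (√(9*x^2 + 12*x + 2) + 3x).
For large x the denominator behaves like 2·3x, so the quotient tends to 12/6 = 2.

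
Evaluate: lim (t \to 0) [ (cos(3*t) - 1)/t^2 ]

Direct substitution gives 0/0.
Apply L'Hôpital: lim (-3*sin(3*t))/(2*t), still 0/0.
After 2 applications of L'Hôpital's rule the quotient is (-9*cos(3*t))/(2); substituting t = 0 gives -9/2.

-9/2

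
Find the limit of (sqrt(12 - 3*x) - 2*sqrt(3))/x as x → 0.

-√(3)/4

Substitution gives 0/0. Multiply numerator and denominator by the conjugate √(12 - 3x) + √12.
The numerator becomes (12 - 3x) − 12 = -3x, so the expression simplifies to -3/(√(12 - 3x) + √12).
Letting x → 0 gives -3/(2√12) = -√(3)/4.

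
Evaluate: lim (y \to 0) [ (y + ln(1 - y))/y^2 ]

-1/2

Direct substitution gives 0/0.
Apply L'Hôpital: lim (1 - 1/(1 - y))/(2*y), still 0/0.
After 2 applications of L'Hôpital's rule the quotient is (-1/(1 - y)^2)/(2); substituting y = 0 gives -1/2.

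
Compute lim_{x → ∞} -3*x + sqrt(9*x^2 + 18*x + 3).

3

This has the form ∞ − ∞. Multiply and divide by the conjugate √(9*x^2 + 18*x + 3) + 3x.
That gives (18x + 3) / (√(9*x^2 + 18*x + 3) + 3x).
Divide numerator and denominator by x: the limit is 18/(2·3) = 3.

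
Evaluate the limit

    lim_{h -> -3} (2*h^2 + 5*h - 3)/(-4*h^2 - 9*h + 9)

-7/15

At h = -3 both the top and bottom vanish — a removable singularity. Factoring out (h + 3) from each leaves (2*h - 1)/(3 - 4*h), which at h = -3 equals -7/15.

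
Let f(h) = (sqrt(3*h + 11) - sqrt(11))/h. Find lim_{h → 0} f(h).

A 0/0 form; rationalise with √(11 + 3h) + √11. This collapses the numerator to 3h, leaving 3/(√(11 + 3h) + √11) → 3/(2√11) = 3*√(11)/22.

3*√(11)/22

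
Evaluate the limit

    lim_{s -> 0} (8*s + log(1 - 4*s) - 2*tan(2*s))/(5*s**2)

-8/5

Substitution gives 0/0 (the numerator vanishes to order 2).
Expand each term to order s^2: the coefficient of s^2 in ln(1 - 4s) is -8 and in -2·tan(2s) is 0.
Lower-order terms cancel with the polynomial part, so the numerator is (-8)·s^2 + o(s^2), and the limit is (-8)/(5) = -8/5.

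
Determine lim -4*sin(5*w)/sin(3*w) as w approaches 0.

-20/3

Substitution gives 0/0.
Divide numerator and denominator by w: sin(5w)/w → 5 and sin(3w)/w → 3, so the limit is -4·5/3 = -20/3.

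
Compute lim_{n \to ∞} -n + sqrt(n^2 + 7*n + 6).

An ∞ − ∞ form. Rationalising with the conjugate, the difference becomes (7n + 6) / (√(n^2 + 7*n + 6) + n).
For large n the denominator behaves like 2·n, so the quotient tends to 7/2 = 7/2.

7/2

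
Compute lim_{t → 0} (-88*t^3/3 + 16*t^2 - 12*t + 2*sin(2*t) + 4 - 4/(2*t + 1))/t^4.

Substitution gives 0/0 (the numerator vanishes to order 4).
Expand each term to order t^4: the coefficient of t^4 in -4·1/(1 + 2t) is -64 and in 2·sin(2t) is 0.
Lower-order terms cancel with the polynomial part, so the numerator is (-64)·t^4 + o(t^4), and the limit is (-64)/(1) = -64.

-64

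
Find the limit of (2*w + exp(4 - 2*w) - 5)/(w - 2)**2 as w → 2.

2

Direct substitution gives 0/0.
Apply L'Hôpital: lim (2 - 2*e^(4 - 2*w))/(2*w - 4), still 0/0.
After 2 applications of L'Hôpital's rule the quotient is (4*e^(4 - 2*w))/(2); substituting w = 2 gives 2.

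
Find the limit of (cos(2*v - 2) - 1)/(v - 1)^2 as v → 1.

-2

Direct substitution gives 0/0.
Apply L'Hôpital: lim (-2*sin(2*v - 2))/(2*v - 2), still 0/0.
After 2 applications of L'Hôpital's rule the quotient is (-4*cos(2*v - 2))/(2); substituting v = 1 gives -2.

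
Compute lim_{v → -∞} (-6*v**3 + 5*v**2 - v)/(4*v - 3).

The numerator has higher degree (3 > 1); the quotient behaves like (-6/(4))·v^2 for large |v|.
As v → −∞ this diverges to -∞.

-∞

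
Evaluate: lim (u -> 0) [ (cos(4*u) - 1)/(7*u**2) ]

Direct substitution gives 0/0.
Apply L'Hôpital: lim (-4*sin(4*u))/(14*u), still 0/0.
After 2 applications of L'Hôpital's rule the quotient is (-16*cos(4*u))/(14); substituting u = 0 gives -8/7.

-8/7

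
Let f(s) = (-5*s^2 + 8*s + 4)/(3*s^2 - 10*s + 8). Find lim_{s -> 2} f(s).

At s = 2 both the top and bottom vanish — a removable singularity. Factoring out (s - 2) from each leaves (-5*s - 2)/(3*s - 4), which at s = 2 equals -6.

-6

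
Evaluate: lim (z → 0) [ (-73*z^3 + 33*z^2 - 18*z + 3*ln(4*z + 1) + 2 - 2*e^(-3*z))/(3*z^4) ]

-265/4

Substitution gives 0/0; apply L'Hôpital's rule 4 times.
After differentiating numerator and denominator 4 times the quotient is (-162*e^(-3*z) - 4608/(4*z + 1)^4)/(72); at z = 0 this is -265/4.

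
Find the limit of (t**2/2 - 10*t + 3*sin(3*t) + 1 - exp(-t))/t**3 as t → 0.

Substitution gives 0/0 (the numerator vanishes to order 3).
Expand each term to order t^3: the coefficient of t^3 in 3·sin(3t) is -27/2 and in −e^(-t) is 1/6.
Lower-order terms cancel with the polynomial part, so the numerator is (-40/3)·t^3 + o(t^3), and the limit is (-40/3)/(1) = -40/3.

-40/3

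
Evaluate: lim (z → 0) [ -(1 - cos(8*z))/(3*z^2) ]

-32/3

Substitution gives 0/0.
Use (1 − cos u)/u² → 1/2 with u = 8z: the limit is 8²/(2·(-3)) = -32/3.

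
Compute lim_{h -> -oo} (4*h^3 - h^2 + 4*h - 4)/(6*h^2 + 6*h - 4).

-∞

The numerator has higher degree (3 > 2); the quotient behaves like (4/(6))·h^1 for large |h|.
As h → −∞ this diverges to -∞.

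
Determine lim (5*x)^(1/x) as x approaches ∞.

1

Base → ∞ and exponent → 0: an ∞^0 form.
Take logs: (1/x)·ln(5·x^1) = (ln 5 + 1·ln x)/x → 0.
So the limit is e^0 = 1.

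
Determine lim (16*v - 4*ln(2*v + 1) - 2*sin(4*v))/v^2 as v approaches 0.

8

Substitution gives 0/0 (the numerator vanishes to order 2).
Expand each term to order v^2: the coefficient of v^2 in -2·sin(4v) is 0 and in -4·ln(1 + 2v) is 8.
Lower-order terms cancel with the polynomial part, so the numerator is (8)·v^2 + o(v^2), and the limit is (8)/(1) = 8.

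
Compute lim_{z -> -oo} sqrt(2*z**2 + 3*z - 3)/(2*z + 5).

-√(2)/2

For large |z|, √(2*z^2 + 3*z - 3) ≈ √2·|z| and the denominator ≈ 2z.
Since z → −∞, |z| = −z, giving −√2/(2) = -√(2)/2.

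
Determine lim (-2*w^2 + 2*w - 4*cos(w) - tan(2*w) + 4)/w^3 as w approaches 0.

Substitution gives 0/0; apply L'Hôpital's rule 3 times.
After differentiating numerator and denominator 3 times the quotient is (-4*sin(w) - 48*tan(2*w)^4 - 64*tan(2*w)^2 - 16)/(6); at w = 0 this is -8/3.

-8/3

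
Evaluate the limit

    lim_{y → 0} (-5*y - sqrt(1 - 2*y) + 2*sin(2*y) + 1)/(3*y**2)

1/6

Substitution gives 0/0; apply L'Hôpital's rule 2 times.
After differentiating numerator and denominator 2 times the quotient is (-8*sin(2*y) + (1 - 2*y)^(-3/2))/(6); at y = 0 this is 1/6.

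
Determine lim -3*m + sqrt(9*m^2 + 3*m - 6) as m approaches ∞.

An ∞ − ∞ form. Rationalising with the conjugate, the difference becomes (3m - 6) / (√(9*m^2 + 3*m - 6) + 3m).
For large m the denominator behaves like 2·3m, so the quotient tends to 3/6 = 1/2.

1/2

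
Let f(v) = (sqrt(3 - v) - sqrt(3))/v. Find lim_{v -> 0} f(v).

-√(3)/6

Substitution gives 0/0. Multiply numerator and denominator by the conjugate √(3 - v) + √3.
The numerator becomes (3 - v) − 3 = -v, so the expression simplifies to -1/(√(3 - v) + √3).
Letting v → 0 gives -1/(2√3) = -√(3)/6.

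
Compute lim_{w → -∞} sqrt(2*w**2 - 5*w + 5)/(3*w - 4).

-√(2)/3

For large |w|, √(2*w^2 - 5*w + 5) ≈ √2·|w| and the denominator ≈ 3w.
Since w → −∞, |w| = −w, giving −√2/(3) = -√(2)/3.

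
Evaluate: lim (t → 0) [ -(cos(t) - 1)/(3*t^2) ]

1/6

Direct substitution gives 0/0.
Apply L'Hôpital: lim (-sin(t))/(-6*t), still 0/0.
After 2 applications of L'Hôpital's rule the quotient is (-cos(t))/(-6); substituting t = 0 gives 1/6.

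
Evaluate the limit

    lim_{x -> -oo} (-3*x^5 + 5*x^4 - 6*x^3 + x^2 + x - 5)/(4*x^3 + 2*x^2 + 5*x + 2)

The numerator has higher degree (5 > 3); the quotient behaves like (-3/(4))·x^2 for large |x|.
As x → −∞ this diverges to -∞.

-∞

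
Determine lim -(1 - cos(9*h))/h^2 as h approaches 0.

-81/2

Substitution gives 0/0.
Use (1 − cos u)/u² → 1/2 with u = 9h: the limit is 9²/(2·(-1)) = -81/2.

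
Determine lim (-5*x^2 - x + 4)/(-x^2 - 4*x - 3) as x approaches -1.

-9/2

Direct substitution gives 0/0, so factor. Both numerator and denominator have (x + 1) as a factor.
After cancelling, the expression reduces to (4 - 5*x)/(-x - 3).
Substituting x = -1 gives -9/2.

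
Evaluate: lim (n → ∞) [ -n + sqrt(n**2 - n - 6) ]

An ∞ − ∞ form. Rationalising with the conjugate, the difference becomes (-n - 6) / (√(n^2 - n - 6) + n).
For large n the denominator behaves like 2·n, so the quotient tends to -1/2 = -1/2.

-1/2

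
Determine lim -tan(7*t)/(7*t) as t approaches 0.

Substitution gives 0/0.
Since tan(u)/u → 1 as u → 0, tan(7t)/(7t) → 1 and the limit is 7/(-7) = -1.

-1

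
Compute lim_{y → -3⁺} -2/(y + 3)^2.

-∞

As y → -3⁺, (y + 3) → 0⁺, so (y + 3)^2 → 0⁺ and -2/(y + 3)^2 → -∞.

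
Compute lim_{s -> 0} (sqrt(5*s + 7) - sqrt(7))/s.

5*√(7)/14

A 0/0 form; rationalise with √(7 + 5s) + √7. This collapses the numerator to 5s, leaving 5/(√(7 + 5s) + √7) → 5/(2√7) = 5*√(7)/14.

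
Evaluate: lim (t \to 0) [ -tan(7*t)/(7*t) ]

-1

Substitution gives 0/0.
Since tan(u)/u → 1 as u → 0, tan(7t)/(7t) → 1 and the limit is 7/(-7) = -1.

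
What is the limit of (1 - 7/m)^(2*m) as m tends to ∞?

Let L be the limit and take ln: ln L = lim (2m)·ln(1 - 7/m) = lim (2m)·(-7/m + O(1/m²)) = -14.
Hence L = e^(-14).

e^(-14)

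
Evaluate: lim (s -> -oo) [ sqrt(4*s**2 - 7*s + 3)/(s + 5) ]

-2

For large |s|, √(4*s^2 - 7*s + 3) ≈ √4·|s| and the denominator ≈ s.
Since s → −∞, |s| = −s, giving −√4/(1) = -2.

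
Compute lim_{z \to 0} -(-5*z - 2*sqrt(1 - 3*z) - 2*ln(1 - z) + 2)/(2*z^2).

Substitution gives 0/0 (the numerator vanishes to order 2).
Expand each term to order z^2: the coefficient of z^2 in -2·√(1 - 3z) is 9/4 and in -2·ln(1 - z) is 1.
Lower-order terms cancel with the polynomial part, so the numerator is (13/4)·z^2 + o(z^2), and the limit is (13/4)/(-2) = -13/8.

-13/8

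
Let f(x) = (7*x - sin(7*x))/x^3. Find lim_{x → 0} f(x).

Direct substitution gives 0/0.
Apply L'Hôpital: lim (7 - 7*cos(7*x))/(3*x^2), still 0/0.
Apply L'Hôpital: lim (49*sin(7*x))/(6*x), still 0/0.
After 3 applications of L'Hôpital's rule the quotient is (343*cos(7*x))/(6); substituting x = 0 gives 343/6.

343/6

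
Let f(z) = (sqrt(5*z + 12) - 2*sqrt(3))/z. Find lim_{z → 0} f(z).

A 0/0 form; rationalise with √(12 + 5z) + √12. This collapses the numerator to 5z, leaving 5/(√(12 + 5z) + √12) → 5/(2√12) = 5*√(3)/12.

5*√(3)/12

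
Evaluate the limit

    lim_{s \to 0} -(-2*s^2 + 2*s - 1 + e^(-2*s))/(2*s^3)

Direct substitution gives 0/0.
Apply L'Hôpital: lim (-4*s + 2 - 2*e^(-2*s))/(-6*s^2), still 0/0.
Apply L'Hôpital: lim (-4 + 4*e^(-2*s))/(-12*s), still 0/0.
After 3 applications of L'Hôpital's rule the quotient is (-8*e^(-2*s))/(-12); substituting s = 0 gives 2/3.

2/3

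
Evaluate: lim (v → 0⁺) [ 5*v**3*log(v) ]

This is a 0·(−∞) form. Rewrite as 5·ln(v) / v^(−3) and apply L'Hôpital:
the derivative quotient is 5·(1/v) / (−3·v^(−4)) = (-5/3)·v^3 → 0.

0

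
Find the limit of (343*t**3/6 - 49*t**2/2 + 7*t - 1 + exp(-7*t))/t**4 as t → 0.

2401/24

Direct substitution gives 0/0.
Apply L'Hôpital: lim (343*t^2/2 - 49*t + 7 - 7*e^(-7*t))/(4*t^3), still 0/0.
Apply L'Hôpital: lim (343*t - 49 + 49*e^(-7*t))/(12*t^2), still 0/0.
Apply L'Hôpital: lim (343 - 343*e^(-7*t))/(24*t), still 0/0.
After 4 applications of L'Hôpital's rule the quotient is (2401*e^(-7*t))/(24); substituting t = 0 gives 2401/24.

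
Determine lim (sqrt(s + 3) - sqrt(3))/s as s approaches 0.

√(3)/6

A 0/0 form; rationalise with √(3 + s) + √3. This collapses the numerator to s, leaving 1/(√(3 + s) + √3) → 1/(2√3) = √(3)/6.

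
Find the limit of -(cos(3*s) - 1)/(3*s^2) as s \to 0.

Direct substitution gives 0/0.
Apply L'Hôpital: lim (-3*sin(3*s))/(-6*s), still 0/0.
After 2 applications of L'Hôpital's rule the quotient is (-9*cos(3*s))/(-6); substituting s = 0 gives 3/2.

3/2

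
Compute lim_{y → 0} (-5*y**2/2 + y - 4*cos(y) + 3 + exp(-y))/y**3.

-1/6

Substitution gives 0/0; apply L'Hôpital's rule 3 times.
After differentiating numerator and denominator 3 times the quotient is (-4*sin(y) - e^(-y))/(6); at y = 0 this is -1/6.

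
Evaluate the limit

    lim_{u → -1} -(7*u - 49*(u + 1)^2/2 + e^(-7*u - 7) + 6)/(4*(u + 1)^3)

343/24

Direct substitution gives 0/0.
Apply L'Hôpital: lim (-49*u - 7*e^(-7*u - 7) - 42)/(-12*(u + 1)^2), still 0/0.
Apply L'Hôpital: lim (49*e^(-7*u - 7) - 49)/(-24*u - 24), still 0/0.
After 3 applications of L'Hôpital's rule the quotient is (-343*e^(-7*u - 7))/(-24); substituting u = -1 gives 343/24.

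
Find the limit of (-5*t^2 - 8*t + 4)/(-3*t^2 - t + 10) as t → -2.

Since t = -2 makes numerator and denominator zero, (t + 2) divides both.
Cancelling it gives (2 - 5*t)/(5 - 3*t); now plug in t = -2 to get 12/11.

12/11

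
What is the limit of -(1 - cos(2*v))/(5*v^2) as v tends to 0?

Substitution gives 0/0.
Use (1 − cos u)/u² → 1/2 with u = 2v: the limit is 2²/(2·(-5)) = -2/5.

-2/5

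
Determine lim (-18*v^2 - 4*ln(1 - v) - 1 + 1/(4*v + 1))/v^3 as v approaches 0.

Substitution gives 0/0 (the numerator vanishes to order 3).
Expand each term to order v^3: the coefficient of v^3 in 1/(1 + 4v) is -64 and in -4·ln(1 - v) is 4/3.
Lower-order terms cancel with the polynomial part, so the numerator is (-188/3)·v^3 + o(v^3), and the limit is (-188/3)/(1) = -188/3.

-188/3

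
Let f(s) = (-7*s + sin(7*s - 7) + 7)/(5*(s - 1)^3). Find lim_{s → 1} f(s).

-343/30

Direct substitution gives 0/0.
Apply L'Hôpital: lim (7*cos(7*s - 7) - 7)/(15*(s - 1)^2), still 0/0.
Apply L'Hôpital: lim (-49*sin(7*s - 7))/(30*s - 30), still 0/0.
After 3 applications of L'Hôpital's rule the quotient is (-343*cos(7*s - 7))/(30); substituting s = 1 gives -343/30.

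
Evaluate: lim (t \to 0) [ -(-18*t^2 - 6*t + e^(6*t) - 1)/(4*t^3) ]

Direct substitution gives 0/0.
Apply L'Hôpital: lim (-36*t + 6*e^(6*t) - 6)/(-12*t^2), still 0/0.
Apply L'Hôpital: lim (36*e^(6*t) - 36)/(-24*t), still 0/0.
After 3 applications of L'Hôpital's rule the quotient is (216*e^(6*t))/(-24); substituting t = 0 gives -9.

-9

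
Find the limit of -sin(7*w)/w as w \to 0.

-7

Substitution gives 0/0.
Write it as (7/(-1))·sin(7w)/(7w); since sin(u)/u → 1, the limit is -7.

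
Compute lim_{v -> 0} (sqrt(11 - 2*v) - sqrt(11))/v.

-√(11)/11

A 0/0 form; rationalise with √(11 - 2v) + √11. This collapses the numerator to -2v, leaving -2/(√(11 - 2v) + √11) → -2/(2√11) = -√(11)/11.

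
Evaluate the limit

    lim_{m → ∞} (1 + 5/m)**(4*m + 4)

The base → 1 and the exponent → ∞: a 1^∞ form.
Take logarithms: (4m + 4)·ln(1 + 5/m). Since ln(1+u) ~ u for small u, this behaves like (4m)·(5/m) → 20.
So the limit is e^(20).

e^(20)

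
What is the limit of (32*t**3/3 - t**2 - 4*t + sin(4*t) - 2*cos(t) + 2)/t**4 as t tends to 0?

-1/12

Substitution gives 0/0 (the numerator vanishes to order 4).
Expand each term to order t^4: the coefficient of t^4 in sin(4t) is 0 and in -2·cos(t) is -1/12.
Lower-order terms cancel with the polynomial part, so the numerator is (-1/12)·t^4 + o(t^4), and the limit is (-1/12)/(1) = -1/12.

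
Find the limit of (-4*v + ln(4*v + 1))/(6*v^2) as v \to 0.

Direct substitution gives 0/0.
Apply L'Hôpital: lim (-4 + 4/(4*v + 1))/(12*v), still 0/0.
After 2 applications of L'Hôpital's rule the quotient is (-16/(4*v + 1)^2)/(12); substituting v = 0 gives -4/3.

-4/3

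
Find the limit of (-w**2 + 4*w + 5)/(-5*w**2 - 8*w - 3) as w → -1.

3

Since w = -1 makes numerator and denominator zero, (w + 1) divides both.
Cancelling it gives (5 - w)/(-5*w - 3); now plug in w = -1 to get 3.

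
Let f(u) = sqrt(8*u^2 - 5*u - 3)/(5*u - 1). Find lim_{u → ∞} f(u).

2*√(2)/5

For large |u|, √(8*u^2 - 5*u - 3) ≈ √8·|u| and the denominator ≈ 5u.
Since u → +∞, |u| = u, giving √8/(5) = 2*√(2)/5.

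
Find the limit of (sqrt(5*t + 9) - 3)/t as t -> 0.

A 0/0 form; rationalise with √(9 + 5t) + √9. This collapses the numerator to 5t, leaving 5/(√(9 + 5t) + √9) → 5/(2√9) = 5/6.

5/6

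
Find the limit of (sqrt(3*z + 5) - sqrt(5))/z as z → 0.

3*√(5)/10

Substitution gives 0/0. Multiply numerator and denominator by the conjugate √(5 + 3z) + √5.
The numerator becomes (5 + 3z) − 5 = 3z, so the expression simplifies to 3/(√(5 + 3z) + √5).
Letting z → 0 gives 3/(2√5) = 3*√(5)/10.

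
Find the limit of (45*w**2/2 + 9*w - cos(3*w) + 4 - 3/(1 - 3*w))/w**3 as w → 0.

Substitution gives 0/0 (the numerator vanishes to order 3).
Expand each term to order w^3: the coefficient of w^3 in −cos(3w) is 0 and in -3·1/(1 - 3w) is -81.
Lower-order terms cancel with the polynomial part, so the numerator is (-81)·w^3 + o(w^3), and the limit is (-81)/(1) = -81.

-81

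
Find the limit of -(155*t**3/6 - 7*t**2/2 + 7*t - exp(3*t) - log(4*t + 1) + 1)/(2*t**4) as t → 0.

-485/16

Substitution gives 0/0 (the numerator vanishes to order 4).
Expand each term to order t^4: the coefficient of t^4 in −ln(1 + 4t) is 64 and in −e^(3t) is -27/8.
Lower-order terms cancel with the polynomial part, so the numerator is (485/8)·t^4 + o(t^4), and the limit is (485/8)/(-2) = -485/16.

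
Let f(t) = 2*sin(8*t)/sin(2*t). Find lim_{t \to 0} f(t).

Substitution gives 0/0.
Divide numerator and denominator by t: sin(8t)/t → 8 and sin(2t)/t → 2, so the limit is 2·8/2 = 8.

8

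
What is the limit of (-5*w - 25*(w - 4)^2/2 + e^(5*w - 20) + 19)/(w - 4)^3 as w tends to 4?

Direct substitution gives 0/0.
Apply L'Hôpital: lim (-25*w + 5*e^(5*w - 20) + 95)/(3*(w - 4)^2), still 0/0.
Apply L'Hôpital: lim (25*e^(5*w - 20) - 25)/(6*w - 24), still 0/0.
After 3 applications of L'Hôpital's rule the quotient is (125*e^(5*w - 20))/(6); substituting w = 4 gives 125/6.

125/6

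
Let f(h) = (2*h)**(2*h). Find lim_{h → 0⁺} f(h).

Base → 0⁺ and exponent → 0⁺: a 0^0 form.
Take logs: 2h·ln(2h). This is 0·(−∞); rewriting as ln(2h)/(1/(2h)) and applying L'Hôpital gives 0.
Hence the limit is e^0 = 1.

1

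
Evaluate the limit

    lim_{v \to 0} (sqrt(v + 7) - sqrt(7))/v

A 0/0 form; rationalise with √(7 + v) + √7. This collapses the numerator to v, leaving 1/(√(7 + v) + √7) → 1/(2√7) = √(7)/14.

√(7)/14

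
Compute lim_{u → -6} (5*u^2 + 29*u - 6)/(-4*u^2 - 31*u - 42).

Direct substitution gives 0/0, so factor. Both numerator and denominator have (u + 6) as a factor.
After cancelling, the expression reduces to (5*u - 1)/(-4*u - 7).
Substituting u = -6 gives -31/17.

-31/17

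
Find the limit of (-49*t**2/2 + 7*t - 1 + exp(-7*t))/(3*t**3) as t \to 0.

-343/18

Direct substitution gives 0/0.
Apply L'Hôpital: lim (-49*t + 7 - 7*e^(-7*t))/(9*t^2), still 0/0.
Apply L'Hôpital: lim (-49 + 49*e^(-7*t))/(18*t), still 0/0.
After 3 applications of L'Hôpital's rule the quotient is (-343*e^(-7*t))/(18); substituting t = 0 gives -343/18.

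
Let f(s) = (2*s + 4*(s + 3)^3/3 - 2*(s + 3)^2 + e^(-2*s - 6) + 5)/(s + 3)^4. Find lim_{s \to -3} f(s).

Direct substitution gives 0/0.
Apply L'Hôpital: lim (-4*s + 4*(s + 3)^2 - 2*e^(-2*s - 6) - 10)/(4*(s + 3)^3), still 0/0.
Apply L'Hôpital: lim (8*s + 4*e^(-2*s - 6) + 20)/(12*(s + 3)^2), still 0/0.
Apply L'Hôpital: lim (8 - 8*e^(-2*s - 6))/(24*s + 72), still 0/0.
After 4 applications of L'Hôpital's rule the quotient is (16*e^(-2*s - 6))/(24); substituting s = -3 gives 2/3.

2/3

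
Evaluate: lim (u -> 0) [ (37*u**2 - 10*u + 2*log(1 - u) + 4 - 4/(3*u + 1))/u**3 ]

322/3

Substitution gives 0/0 (the numerator vanishes to order 3).
Expand each term to order u^3: the coefficient of u^3 in -4·1/(1 + 3u) is 108 and in 2·ln(1 - u) is -2/3.
Lower-order terms cancel with the polynomial part, so the numerator is (322/3)·u^3 + o(u^3), and the limit is (322/3)/(1) = 322/3.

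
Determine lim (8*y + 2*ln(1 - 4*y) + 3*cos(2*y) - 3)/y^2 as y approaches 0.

-22

Substitution gives 0/0; apply L'Hôpital's rule 2 times.
After differentiating numerator and denominator 2 times the quotient is (-12*cos(2*y) - 32/(4*y - 1)^2)/(2); at y = 0 this is -22.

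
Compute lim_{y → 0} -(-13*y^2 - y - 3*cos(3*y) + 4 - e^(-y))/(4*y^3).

-1/24

Substitution gives 0/0; apply L'Hôpital's rule 3 times.
After differentiating numerator and denominator 3 times the quotient is (-81*sin(3*y) + e^(-y))/(-24); at y = 0 this is -1/24.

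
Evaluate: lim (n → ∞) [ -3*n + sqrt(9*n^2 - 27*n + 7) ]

-9/2

This has the form ∞ − ∞. Multiply and divide by the conjugate √(9*n^2 - 27*n + 7) + 3n.
That gives (-27n + 7) / (√(9*n^2 - 27*n + 7) + 3n).
Divide numerator and denominator by n: the limit is -27/(2·3) = -9/2.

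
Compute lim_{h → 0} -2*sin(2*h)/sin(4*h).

Substitution gives 0/0.
Divide numerator and denominator by h: sin(2h)/h → 2 and sin(4h)/h → 4, so the limit is -2·2/4 = -1.

-1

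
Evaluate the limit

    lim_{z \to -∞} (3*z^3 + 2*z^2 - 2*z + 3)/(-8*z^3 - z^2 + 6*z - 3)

Numerator and denominator both have degree 3.
Dividing every term by z^3, all lower-order terms vanish and the limit is the ratio of leading coefficients, 3/(-8) = -3/8.

-3/8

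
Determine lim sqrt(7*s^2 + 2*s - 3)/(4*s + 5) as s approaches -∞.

-√(7)/4

For large |s|, √(7*s^2 + 2*s - 3) ≈ √7·|s| and the denominator ≈ 4s.
Since s → −∞, |s| = −s, giving −√7/(4) = -√(7)/4.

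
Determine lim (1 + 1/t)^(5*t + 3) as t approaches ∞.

Let L be the limit and take ln: ln L = lim (5t + 3)·ln(1 + 1/t) = lim (5t + 3)·(1/t + O(1/t²)) = 5.
Hence L = e^(5).

e^(5)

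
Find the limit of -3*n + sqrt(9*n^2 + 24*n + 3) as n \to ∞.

An ∞ − ∞ form. Rationalising with the conjugate, the difference becomes (24n + 3) / (√(9*n^2 + 24*n + 3) + 3n).
For large n the denominator behaves like 2·3n, so the quotient tends to 24/6 = 4.

4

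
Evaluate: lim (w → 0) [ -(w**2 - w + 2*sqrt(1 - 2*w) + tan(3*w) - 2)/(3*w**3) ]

-8/3

Substitution gives 0/0 (the numerator vanishes to order 3).
Expand each term to order w^3: the coefficient of w^3 in 2·√(1 - 2w) is -1 and in tan(3w) is 9.
Lower-order terms cancel with the polynomial part, so the numerator is (8)·w^3 + o(w^3), and the limit is (8)/(-3) = -8/3.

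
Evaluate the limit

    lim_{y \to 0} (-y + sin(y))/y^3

-1/6

Direct substitution gives 0/0.
Apply L'Hôpital: lim (cos(y) - 1)/(3*y^2), still 0/0.
Apply L'Hôpital: lim (-sin(y))/(6*y), still 0/0.
After 3 applications of L'Hôpital's rule the quotient is (-cos(y))/(6); substituting y = 0 gives -1/6.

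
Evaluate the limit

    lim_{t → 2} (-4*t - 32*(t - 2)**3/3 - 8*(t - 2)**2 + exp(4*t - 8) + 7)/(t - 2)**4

Direct substitution gives 0/0.
Apply L'Hôpital: lim (-16*t - 32*(t - 2)^2 + 4*e^(4*t - 8) + 28)/(4*(t - 2)^3), still 0/0.
Apply L'Hôpital: lim (-64*t + 16*e^(4*t - 8) + 112)/(12*(t - 2)^2), still 0/0.
Apply L'Hôpital: lim (64*e^(4*t - 8) - 64)/(24*t - 48), still 0/0.
After 4 applications of L'Hôpital's rule the quotient is (256*e^(4*t - 8))/(24); substituting t = 2 gives 32/3.

32/3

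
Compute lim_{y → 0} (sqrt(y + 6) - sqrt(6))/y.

√(6)/12

Substitution gives 0/0. Multiply numerator and denominator by the conjugate √(6 + y) + √6.
The numerator becomes (6 + y) − 6 = y, so the expression simplifies to 1/(√(6 + y) + √6).
Letting y → 0 gives 1/(2√6) = √(6)/12.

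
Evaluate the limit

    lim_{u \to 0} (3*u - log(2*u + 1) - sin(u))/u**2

2

Substitution gives 0/0 (the numerator vanishes to order 2).
Expand each term to order u^2: the coefficient of u^2 in −ln(1 + 2u) is 2 and in −sin(u) is 0.
Lower-order terms cancel with the polynomial part, so the numerator is (2)·u^2 + o(u^2), and the limit is (2)/(1) = 2.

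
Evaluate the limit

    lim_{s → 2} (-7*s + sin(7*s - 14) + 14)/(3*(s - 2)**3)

-343/18

Direct substitution gives 0/0.
Apply L'Hôpital: lim (7*cos(7*s - 14) - 7)/(9*(s - 2)^2), still 0/0.
Apply L'Hôpital: lim (-49*sin(7*s - 14))/(18*s - 36), still 0/0.
After 3 applications of L'Hôpital's rule the quotient is (-343*cos(7*s - 14))/(18); substituting s = 2 gives -343/18.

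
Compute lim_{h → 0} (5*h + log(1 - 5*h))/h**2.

Direct substitution gives 0/0.
Apply L'Hôpital: lim (5 - 5/(1 - 5*h))/(2*h), still 0/0.
After 2 applications of L'Hôpital's rule the quotient is (-25/(1 - 5*h)^2)/(2); substituting h = 0 gives -25/2.

-25/2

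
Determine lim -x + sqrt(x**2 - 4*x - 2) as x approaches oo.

This has the form ∞ − ∞. Multiply and divide by the conjugate √(x^2 - 4*x - 2) + x.
That gives (-4x - 2) / (√(x^2 - 4*x - 2) + x).
Divide numerator and denominator by x: the limit is -4/(2·1) = -2.

-2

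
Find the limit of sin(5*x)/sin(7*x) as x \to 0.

Substitution gives 0/0.
Divide numerator and denominator by x: sin(5x)/x → 5 and sin(7x)/x → 7, so the limit is 1·5/7 = 5/7.

5/7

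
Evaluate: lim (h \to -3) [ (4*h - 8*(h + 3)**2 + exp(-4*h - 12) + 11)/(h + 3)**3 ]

-32/3

Direct substitution gives 0/0.
Apply L'Hôpital: lim (-16*h - 4*e^(-4*h - 12) - 44)/(3*(h + 3)^2), still 0/0.
Apply L'Hôpital: lim (16*e^(-4*h - 12) - 16)/(6*h + 18), still 0/0.
After 3 applications of L'Hôpital's rule the quotient is (-64*e^(-4*h - 12))/(6); substituting h = -3 gives -32/3.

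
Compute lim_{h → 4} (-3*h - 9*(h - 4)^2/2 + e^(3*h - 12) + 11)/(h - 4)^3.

9/2

Direct substitution gives 0/0.
Apply L'Hôpital: lim (-9*h + 3*e^(3*h - 12) + 33)/(3*(h - 4)^2), still 0/0.
Apply L'Hôpital: lim (9*e^(3*h - 12) - 9)/(6*h - 24), still 0/0.
After 3 applications of L'Hôpital's rule the quotient is (27*e^(3*h - 12))/(6); substituting h = 4 gives 9/2.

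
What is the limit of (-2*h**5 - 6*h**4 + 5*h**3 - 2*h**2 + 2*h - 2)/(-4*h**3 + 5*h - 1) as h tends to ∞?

∞

The numerator has higher degree (5 > 3); the quotient behaves like (-2/(-4))·h^2 for large |h|.
As h → +∞ this diverges to ∞.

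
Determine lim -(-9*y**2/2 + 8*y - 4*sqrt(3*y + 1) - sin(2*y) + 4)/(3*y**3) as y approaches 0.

Substitution gives 0/0; apply L'Hôpital's rule 3 times.
After differentiating numerator and denominator 3 times the quotient is (8*cos(2*y) - 81/(2*(3*y + 1)^(5/2)))/(-18); at y = 0 this is 65/36.

65/36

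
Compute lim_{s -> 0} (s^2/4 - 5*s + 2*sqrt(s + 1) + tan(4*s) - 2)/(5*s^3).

Substitution gives 0/0 (the numerator vanishes to order 3).
Expand each term to order s^3: the coefficient of s^3 in tan(4s) is 64/3 and in 2·√(1 + s) is 1/8.
Lower-order terms cancel with the polynomial part, so the numerator is (515/24)·s^3 + o(s^3), and the limit is (515/24)/(5) = 103/24.

103/24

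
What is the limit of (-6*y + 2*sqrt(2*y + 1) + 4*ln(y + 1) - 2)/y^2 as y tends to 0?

Substitution gives 0/0; apply L'Hôpital's rule 2 times.
After differentiating numerator and denominator 2 times the quotient is (-2/(2*y + 1)^(3/2) - 4/(y + 1)^2)/(2); at y = 0 this is -3.

-3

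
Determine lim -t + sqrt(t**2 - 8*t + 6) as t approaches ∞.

This has the form ∞ − ∞. Multiply and divide by the conjugate √(t^2 - 8*t + 6) + t.
That gives (-8t + 6) / (√(t^2 - 8*t + 6) + t).
Divide numerator and denominator by t: the limit is -8/(2·1) = -4.

-4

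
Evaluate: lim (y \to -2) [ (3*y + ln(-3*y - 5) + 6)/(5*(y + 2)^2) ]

Direct substitution gives 0/0.
Apply L'Hôpital: lim (3 - 3/(-3*y - 5))/(10*y + 20), still 0/0.
After 2 applications of L'Hôpital's rule the quotient is (-9/(-3*y - 5)^2)/(10); substituting y = -2 gives -9/10.

-9/10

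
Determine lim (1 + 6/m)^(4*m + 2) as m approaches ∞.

e^(24)

Write it as [(1 + 6/m)^m]^(4) · (1 + 6/m)^(2). The bracketed term tends to e^(6) and the second factor to 1, so the limit is e^(24).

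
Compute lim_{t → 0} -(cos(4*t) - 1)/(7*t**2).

Direct substitution gives 0/0.
Apply L'Hôpital: lim (-4*sin(4*t))/(-14*t), still 0/0.
After 2 applications of L'Hôpital's rule the quotient is (-16*cos(4*t))/(-14); substituting t = 0 gives 8/7.

8/7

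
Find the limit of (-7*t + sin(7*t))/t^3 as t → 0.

Direct substitution gives 0/0.
Apply L'Hôpital: lim (7*cos(7*t) - 7)/(3*t^2), still 0/0.
Apply L'Hôpital: lim (-49*sin(7*t))/(6*t), still 0/0.
After 3 applications of L'Hôpital's rule the quotient is (-343*cos(7*t))/(6); substituting t = 0 gives -343/6.

-343/6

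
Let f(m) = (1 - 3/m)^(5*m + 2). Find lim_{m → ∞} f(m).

The base → 1 and the exponent → ∞: a 1^∞ form.
Take logarithms: (5m + 2)·ln(1 - 3/m). Since ln(1+u) ~ u for small u, this behaves like (5m)·(-3/m) → -15.
So the limit is e^(-15).

e^(-15)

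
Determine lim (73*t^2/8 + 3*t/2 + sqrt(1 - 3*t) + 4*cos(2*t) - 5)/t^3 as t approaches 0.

Substitution gives 0/0 (the numerator vanishes to order 3).
Expand each term to order t^3: the coefficient of t^3 in 4·cos(2t) is 0 and in √(1 - 3t) is -27/16.
Lower-order terms cancel with the polynomial part, so the numerator is (-27/16)·t^3 + o(t^3), and the limit is (-27/16)/(1) = -27/16.

-27/16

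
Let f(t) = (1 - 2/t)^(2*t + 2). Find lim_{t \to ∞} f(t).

e^(-4)

Write it as [(1 - 2/t)^t]^(2) · (1 - 2/t)^(2). The bracketed term tends to e^(-2) and the second factor to 1, so the limit is e^(-4).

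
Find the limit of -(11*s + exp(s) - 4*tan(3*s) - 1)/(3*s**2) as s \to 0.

Substitution gives 0/0 (the numerator vanishes to order 2).
Expand each term to order s^2: the coefficient of s^2 in -4·tan(3s) is 0 and in e^(s) is 1/2.
Lower-order terms cancel with the polynomial part, so the numerator is (1/2)·s^2 + o(s^2), and the limit is (1/2)/(-3) = -1/6.

-1/6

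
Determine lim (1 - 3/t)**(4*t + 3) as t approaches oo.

The base → 1 and the exponent → ∞: a 1^∞ form.
Take logarithms: (4t + 3)·ln(1 - 3/t). Since ln(1+u) ~ u for small u, this behaves like (4t)·(-3/t) → -12.
So the limit is e^(-12).

e^(-12)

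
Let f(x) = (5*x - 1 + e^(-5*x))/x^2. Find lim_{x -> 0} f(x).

25/2

Direct substitution gives 0/0.
Apply L'Hôpital: lim (5 - 5*e^(-5*x))/(2*x), still 0/0.
After 2 applications of L'Hôpital's rule the quotient is (25*e^(-5*x))/(2); substituting x = 0 gives 25/2.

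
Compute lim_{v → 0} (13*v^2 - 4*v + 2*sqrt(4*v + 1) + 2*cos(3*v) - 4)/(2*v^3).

4

Substitution gives 0/0 (the numerator vanishes to order 3).
Expand each term to order v^3: the coefficient of v^3 in 2·√(1 + 4v) is 8 and in 2·cos(3v) is 0.
Lower-order terms cancel with the polynomial part, so the numerator is (8)·v^3 + o(v^3), and the limit is (8)/(2) = 4.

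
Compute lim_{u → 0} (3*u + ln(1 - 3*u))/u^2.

-9/2

Direct substitution gives 0/0.
Apply L'Hôpital: lim (3 - 3/(1 - 3*u))/(2*u), still 0/0.
After 2 applications of L'Hôpital's rule the quotient is (-9/(1 - 3*u)^2)/(2); substituting u = 0 gives -9/2.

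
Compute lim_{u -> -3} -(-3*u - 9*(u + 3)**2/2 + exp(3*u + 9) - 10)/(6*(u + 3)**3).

Direct substitution gives 0/0.
Apply L'Hôpital: lim (-9*u + 3*e^(3*u + 9) - 30)/(-18*(u + 3)^2), still 0/0.
Apply L'Hôpital: lim (9*e^(3*u + 9) - 9)/(-36*u - 108), still 0/0.
After 3 applications of L'Hôpital's rule the quotient is (27*e^(3*u + 9))/(-36); substituting u = -3 gives -3/4.

-3/4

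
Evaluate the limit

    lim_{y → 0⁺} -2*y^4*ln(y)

This is a 0·(−∞) form. Rewrite as -2·ln(y) / y^(−4) and apply L'Hôpital:
the derivative quotient is -2·(1/y) / (−4·y^(−5)) = (2/4)·y^4 → 0.

0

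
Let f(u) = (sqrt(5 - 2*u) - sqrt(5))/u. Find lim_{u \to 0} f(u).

-√(5)/5

Substitution gives 0/0. Multiply numerator and denominator by the conjugate √(5 - 2u) + √5.
The numerator becomes (5 - 2u) − 5 = -2u, so the expression simplifies to -2/(√(5 - 2u) + √5).
Letting u → 0 gives -2/(2√5) = -√(5)/5.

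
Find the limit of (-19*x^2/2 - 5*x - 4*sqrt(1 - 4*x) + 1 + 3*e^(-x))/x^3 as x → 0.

31/2

Substitution gives 0/0; apply L'Hôpital's rule 3 times.
After differentiating numerator and denominator 3 times the quotient is (-3*e^(-x) + 96/(1 - 4*x)^(5/2))/(6); at x = 0 this is 31/2.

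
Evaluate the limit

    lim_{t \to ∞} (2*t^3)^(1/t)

1

Base → ∞ and exponent → 0: an ∞^0 form.
Take logs: (1/t)·ln(2·t^3) = (ln 2 + 3·ln t)/t → 0.
So the limit is e^0 = 1.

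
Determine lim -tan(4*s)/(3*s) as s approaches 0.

-4/3

Substitution gives 0/0.
Since tan(u)/u → 1 as u → 0, tan(4s)/(4s) → 1 and the limit is 4/(-3) = -4/3.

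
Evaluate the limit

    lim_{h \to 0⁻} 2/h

-∞

As h → 0⁻, (h) → 0⁻, so (h)^1 → 0⁻ and 2/(h)^1 → -∞.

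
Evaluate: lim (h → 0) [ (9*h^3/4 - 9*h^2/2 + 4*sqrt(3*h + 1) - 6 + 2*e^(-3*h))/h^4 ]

Substitution gives 0/0 (the numerator vanishes to order 4).
Expand each term to order h^4: the coefficient of h^4 in 2·e^(-3h) is 27/4 and in 4·√(1 + 3h) is -405/32.
Lower-order terms cancel with the polynomial part, so the numerator is (-189/32)·h^4 + o(h^4), and the limit is (-189/32)/(1) = -189/32.

-189/32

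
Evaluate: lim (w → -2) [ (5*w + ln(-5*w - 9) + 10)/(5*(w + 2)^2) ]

Direct substitution gives 0/0.
Apply L'Hôpital: lim (5 - 5/(-5*w - 9))/(10*w + 20), still 0/0.
After 2 applications of L'Hôpital's rule the quotient is (-25/(-5*w - 9)^2)/(10); substituting w = -2 gives -5/2.

-5/2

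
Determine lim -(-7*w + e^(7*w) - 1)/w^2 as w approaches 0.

-49/2

Direct substitution gives 0/0.
Apply L'Hôpital: lim (7*e^(7*w) - 7)/(-2*w), still 0/0.
After 2 applications of L'Hôpital's rule the quotient is (49*e^(7*w))/(-2); substituting w = 0 gives -49/2.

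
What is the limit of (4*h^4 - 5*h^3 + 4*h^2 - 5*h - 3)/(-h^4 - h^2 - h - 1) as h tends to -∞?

-4

Numerator and denominator both have degree 4.
Dividing every term by h^4, all lower-order terms vanish and the limit is the ratio of leading coefficients, 4/(-1) = -4.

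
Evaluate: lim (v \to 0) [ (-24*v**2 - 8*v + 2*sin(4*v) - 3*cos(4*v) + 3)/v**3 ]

Substitution gives 0/0 (the numerator vanishes to order 3).
Expand each term to order v^3: the coefficient of v^3 in 2·sin(4v) is -64/3 and in -3·cos(4v) is 0.
Lower-order terms cancel with the polynomial part, so the numerator is (-64/3)·v^3 + o(v^3), and the limit is (-64/3)/(1) = -64/3.

-64/3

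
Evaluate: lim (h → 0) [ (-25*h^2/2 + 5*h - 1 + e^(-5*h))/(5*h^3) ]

Direct substitution gives 0/0.
Apply L'Hôpital: lim (-25*h + 5 - 5*e^(-5*h))/(15*h^2), still 0/0.
Apply L'Hôpital: lim (-25 + 25*e^(-5*h))/(30*h), still 0/0.
After 3 applications of L'Hôpital's rule the quotient is (-125*e^(-5*h))/(30); substituting h = 0 gives -25/6.

-25/6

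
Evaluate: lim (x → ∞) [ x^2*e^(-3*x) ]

0

Write as x^2/e^{3x}, an ∞/∞ form.
Exponential growth dominates any polynomial, so repeated L'Hôpital (or the standard result) gives 0.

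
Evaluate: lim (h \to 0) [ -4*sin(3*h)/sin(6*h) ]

Substitution gives 0/0.
Divide numerator and denominator by h: sin(3h)/h → 3 and sin(6h)/h → 6, so the limit is -4·3/6 = -2.

-2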